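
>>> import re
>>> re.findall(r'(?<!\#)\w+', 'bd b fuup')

`(?!…)`/`(?<!…)` only lets a position through if the neighbouring text does NOT match; no characters are consumed.
Since nothing is captured, `findall` lists the 3 matched substrings directly.

['bd', 'b', 'fuup']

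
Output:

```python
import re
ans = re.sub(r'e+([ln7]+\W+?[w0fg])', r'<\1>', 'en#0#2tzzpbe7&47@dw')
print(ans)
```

<n#0>#2tzzpbe7&47@dw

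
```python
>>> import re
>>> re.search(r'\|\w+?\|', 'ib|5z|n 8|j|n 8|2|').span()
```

(2, 6)

Unlike `match`, `search` isn't anchored — it looks for the pattern anywhere in the string.
The match spans [2:6] → '|5z|'.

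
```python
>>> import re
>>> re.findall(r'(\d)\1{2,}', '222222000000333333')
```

['2', '0', '3']

`\1` has to match the exact text group 1 already captured.
Matches: at [0:6] match '222222', group 1 = '2'; at [6:12] match '000000', group 1 = '0'; at [12:18] match '333333', group 1 = '3'.
`findall` collects group 1 from each match (3 total).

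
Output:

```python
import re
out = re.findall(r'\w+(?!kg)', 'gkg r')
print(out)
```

['gkg', 'r']

The negative lookahead/lookbehind blocks any match where the forbidden context is present.
Since nothing is captured, `findall` lists the 2 matched substrings directly.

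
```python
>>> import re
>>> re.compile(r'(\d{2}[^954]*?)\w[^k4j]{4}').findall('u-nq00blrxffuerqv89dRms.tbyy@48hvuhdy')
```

One capturing group, so `findall` returns just the captured substring from each match — 3 in all.

['00', '89', '48']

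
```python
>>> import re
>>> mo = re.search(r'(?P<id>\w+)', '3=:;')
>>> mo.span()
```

(0, 1)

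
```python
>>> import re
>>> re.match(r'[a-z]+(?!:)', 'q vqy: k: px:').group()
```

'q'

`match` is anchored at position 0; if the pattern doesn't fit there, it returns None.
The match spans [0:1] → 'q'.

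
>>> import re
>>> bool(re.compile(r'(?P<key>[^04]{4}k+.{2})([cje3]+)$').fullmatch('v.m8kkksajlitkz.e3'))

The pattern matches exactly 4 of any character except [04], then one or more of the literal 'k', then exactly 2 of any character (captured as 'key'); then one or more of one of [cje3] (captured); then anchored at the end.
For `fullmatch`, every character of the input must be accounted for by the pattern.
Here the pattern can't cover the whole string, so the call returns None, and `bool(None)` is False.

False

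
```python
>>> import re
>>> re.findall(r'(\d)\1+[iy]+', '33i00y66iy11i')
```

`\1` is not a pattern — it's the concrete string captured by group 1, re-applied verbatim.
Matches: at [0:3] match '33i', group 1 = '3'; at [3:6] match '00y', group 1 = '0'; at [6:10] match '66iy', group 1 = '6'; at [10:13] match '11i', group 1 = '1'.
`findall` collects group 1 from each match (4 total).

['3', '0', '6', '1']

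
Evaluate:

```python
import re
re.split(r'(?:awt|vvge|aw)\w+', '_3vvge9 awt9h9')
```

['_3', ' ', '']

The string is cut at each match, leaving 3 pieces.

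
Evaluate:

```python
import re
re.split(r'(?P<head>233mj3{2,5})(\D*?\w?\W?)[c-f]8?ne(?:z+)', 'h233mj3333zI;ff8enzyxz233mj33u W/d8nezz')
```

['h233mj3333zI;ff8enzyxz', '233mj33', 'u W/', '']

With a capturing group present, the delimiter's captured portion is kept in the result list.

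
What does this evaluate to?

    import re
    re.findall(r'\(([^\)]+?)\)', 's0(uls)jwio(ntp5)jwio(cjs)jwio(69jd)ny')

['uls', 'ntp5', 'cjs', '69jd']

Because there's exactly one group, `findall` drops the full match and keeps group 1 from each hit.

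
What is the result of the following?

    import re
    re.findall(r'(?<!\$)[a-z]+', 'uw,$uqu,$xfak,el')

['uw', 'qu', 'fak', 'el']

The negative lookaround is zero-width — it rules out positions where the adjacent text would match, without consuming anything.
No capturing groups, so `findall` returns the 4 full match strings.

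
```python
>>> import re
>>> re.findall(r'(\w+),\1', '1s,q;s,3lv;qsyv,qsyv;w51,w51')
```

['qsyv', 'w51']

`\1` is not a pattern — it's the concrete string captured by group 1, re-applied verbatim.
Matches: at [11:20] match 'qsyv,qsyv', group 1 = 'qsyv'; at [21:28] match 'w51,w51', group 1 = 'w51'.
One capturing group, so `findall` returns just the captured substring from each match — 2 in all.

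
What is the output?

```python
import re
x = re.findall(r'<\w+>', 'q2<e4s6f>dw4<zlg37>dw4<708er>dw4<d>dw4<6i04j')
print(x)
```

`findall` yields the raw match text (4 of them) because the pattern has no groups.

['<e4s6f>', '<zlg37>', '<708er>', '<d>']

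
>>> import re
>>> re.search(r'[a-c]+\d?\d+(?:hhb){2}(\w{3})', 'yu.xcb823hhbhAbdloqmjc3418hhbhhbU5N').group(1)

This matches one or more of a character in [a-c]; then optionally a digit, then one or more of a digit, then the literal 'hhb' repeated 2 times; then exactly 3 of a word character (captured).
`re.search` tries every starting position until one works.
The match spans [21:35] → 'c3418hhbhhbU5N'.
Captured: group 1 = 'U5N'.

'U5N'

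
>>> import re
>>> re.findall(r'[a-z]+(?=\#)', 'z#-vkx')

Lookahead/lookbehind check context without consuming it, so the matched span excludes the asserted characters.
Scanning left to right: at [0:1] → 'z'.
No capturing groups, so `findall` returns the 1 full match string.

['z']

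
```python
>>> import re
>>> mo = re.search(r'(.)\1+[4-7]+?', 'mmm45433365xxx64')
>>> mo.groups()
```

('m',)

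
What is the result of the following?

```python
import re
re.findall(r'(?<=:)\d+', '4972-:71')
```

['71']

Lookahead/lookbehind check context without consuming it, so the matched span excludes the asserted characters.
`findall` yields the raw match text (1 of them) because the pattern has no groups.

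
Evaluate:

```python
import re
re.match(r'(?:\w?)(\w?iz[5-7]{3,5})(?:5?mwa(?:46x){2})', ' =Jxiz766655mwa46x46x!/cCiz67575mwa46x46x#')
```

None

`match` is anchored at position 0; if the pattern doesn't fit there, it returns None.
Here position 0 doesn't satisfy it, so the call returns None.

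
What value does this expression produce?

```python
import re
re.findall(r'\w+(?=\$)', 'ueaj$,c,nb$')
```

['ueaj', 'nb']

The positive lookaround only admits positions where the adjacent text matches; those characters stay outside the span.
With no groups in the pattern, `findall` gives back each whole match — 2 here.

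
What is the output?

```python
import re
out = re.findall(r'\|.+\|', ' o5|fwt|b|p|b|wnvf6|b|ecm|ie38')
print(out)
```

['|fwt|b|p|b|wnvf6|b|ecm|']

With no groups in the pattern, `findall` gives back each whole match — 1 here.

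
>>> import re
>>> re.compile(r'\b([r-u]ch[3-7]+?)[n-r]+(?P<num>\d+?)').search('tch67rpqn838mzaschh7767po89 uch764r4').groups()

('tch67', '8')

The match spans [0:10] → 'tch67rpqn8'.
Captured: group 1 = 'tch67', group 2 = '8'.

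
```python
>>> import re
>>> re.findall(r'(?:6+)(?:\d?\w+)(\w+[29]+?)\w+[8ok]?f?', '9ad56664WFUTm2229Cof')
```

['29']

Pattern: one or more of a literal '6' (non-capturing group); then optionally a digit, then one or more of a word character (non-capturing group); then one or more of a word character, then one or more of one of [29] (lazy) (captured); then one or more of a word character; then optionally one of [8ok], then optionally the literal 'f'.
Matches: at [4:20] match '6664WFUTm2229Cof', group 1 = '29'.
One capturing group, so `findall` returns just the captured substring from the one match — 1 in all.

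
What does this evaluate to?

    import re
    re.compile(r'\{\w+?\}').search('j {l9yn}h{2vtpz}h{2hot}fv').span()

(2, 8)

The match spans [2:8] → '{l9yn}'.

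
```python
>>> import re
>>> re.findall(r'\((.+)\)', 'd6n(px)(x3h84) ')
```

One capturing group, so `findall` returns just the captured substring from the one match — 1 in all.

['px)(x3h84']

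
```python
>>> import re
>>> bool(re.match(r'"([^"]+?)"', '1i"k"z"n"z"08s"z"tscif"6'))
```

False

`re.match` only tries the pattern at the start of the string.
Here the pattern fails at index 0, so the call returns None, and `bool(None)` is False.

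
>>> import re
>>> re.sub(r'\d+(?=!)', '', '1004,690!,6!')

The lookaround is zero-width — it requires the adjacent text to match without consuming it, so the asserted text isn't part of the match.
Matches: at [5:8] → '690'; at [10:11] → '6'.
Each match is replaced by ''.

'1004,!,!'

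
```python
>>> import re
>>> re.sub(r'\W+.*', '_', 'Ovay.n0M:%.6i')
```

'Ovay_'

Each match is replaced by '_'.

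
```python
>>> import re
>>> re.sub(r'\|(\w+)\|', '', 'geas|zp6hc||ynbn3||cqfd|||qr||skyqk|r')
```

Every occurrence is swapped for ''.

'geas|r'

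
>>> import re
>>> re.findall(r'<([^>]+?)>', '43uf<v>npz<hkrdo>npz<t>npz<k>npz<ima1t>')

['v', 'hkrdo', 't', 'k', 'ima1t']

`findall` collects group 1 from each match (5 total).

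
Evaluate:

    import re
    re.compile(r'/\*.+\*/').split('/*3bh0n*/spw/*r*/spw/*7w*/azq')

['', 'azq']

Matches to split on: at [0:26] → '/*3bh0n*/spw/*r*/spw/*7w*/'.
`split` removes every match and returns the 2 fragments in between.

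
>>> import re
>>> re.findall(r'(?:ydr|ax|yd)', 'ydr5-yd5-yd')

`|` is ordered: at each position the engine commits to the first alternative that works.
`findall` yields the raw match text (3 of them) because the pattern has no groups.

['ydr', 'yd', 'yd']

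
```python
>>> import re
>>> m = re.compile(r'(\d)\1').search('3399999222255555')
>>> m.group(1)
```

'3'

`\1` is not a pattern — it's the concrete string captured by group 1, re-applied verbatim.
`re.search` tries every starting position until one works.
The match spans [0:2] → '33'.
Captured: group 1 = '3'.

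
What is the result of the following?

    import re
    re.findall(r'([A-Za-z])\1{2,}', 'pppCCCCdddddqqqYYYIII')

The backreference `\1` re-matches whatever the first group consumed, character for character.
`findall` collects group 1 from each match (6 total).

['p', 'C', 'd', 'q', 'Y', 'I']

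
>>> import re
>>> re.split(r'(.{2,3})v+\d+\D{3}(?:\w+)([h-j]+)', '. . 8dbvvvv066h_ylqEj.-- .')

['. . ', '8db', 'j', '.-- .']

Pattern: 2 to 3 of any character (captured); then one or more of a literal 'v'; then one or more of a digit, then exactly 3 of a non-digit; then one or more of a word character (non-capturing group); then one or more of a character in [h-j] (captured).
Because the pattern has a capturing group, `split` also inserts each captured text between the pieces.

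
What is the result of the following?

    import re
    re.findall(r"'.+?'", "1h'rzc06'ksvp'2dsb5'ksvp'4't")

A non-greedy quantifier consumes as few characters as it can — just enough that the remainder of the pattern still matches from where it stops; whatever follows it matches normally.
Walking the string: at [2:9] → "'rzc06'"; at [13:20] → "'2dsb5'"; at [24:27] → "'4'".
Since nothing is captured, `findall` lists the 3 matched substrings directly.

["'rzc06'", "'2dsb5'", "'4'"]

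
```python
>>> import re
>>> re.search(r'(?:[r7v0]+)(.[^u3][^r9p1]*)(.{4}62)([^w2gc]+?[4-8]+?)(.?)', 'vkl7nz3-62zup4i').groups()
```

Pattern: one or more of one of [r7v0] (non-capturing group); then any character, then any character except [u3], then zero or more of any character except [r9p1] (captured); then exactly 4 of any character, then the literal '62' (captured); then one or more of any character except [w2gc] (lazy), then one or more of a character in [4-8] (lazy) (captured); then optionally any character (captured).
`re.search` scans for the first position where the pattern succeeds.
The match spans [0:15] → 'vkl7nz3-62zup4i'.
Captured: group 1 = 'kl7', group 2 = 'nz3-62', group 3 = 'zup4', group 4 = 'i'.

('kl7', 'nz3-62', 'zup4', 'i')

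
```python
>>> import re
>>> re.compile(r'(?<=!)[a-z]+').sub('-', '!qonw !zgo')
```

'!- !-'

The positive lookaround only admits positions where the adjacent text matches; those characters stay outside the span.
Every occurrence is swapped for '-'.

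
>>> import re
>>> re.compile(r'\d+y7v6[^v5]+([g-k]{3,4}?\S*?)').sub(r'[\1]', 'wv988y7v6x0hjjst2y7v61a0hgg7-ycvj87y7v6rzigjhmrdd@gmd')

'wv[hjj]st[hgg]7-ycvj[gjh]mrdd@gmd'

With the lazy modifier that quantifier settles for the fewest repetitions that let the rest of the pattern succeed (the atoms after it are unaffected and can still be greedy).
Each match is replaced using the text its own group 1 captured.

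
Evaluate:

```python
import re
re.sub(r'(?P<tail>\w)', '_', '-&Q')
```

'-&_'

The pattern matches a word character (captured as 'tail').
Matches: at [2:3] → 'Q'.
Each match is replaced by '_'.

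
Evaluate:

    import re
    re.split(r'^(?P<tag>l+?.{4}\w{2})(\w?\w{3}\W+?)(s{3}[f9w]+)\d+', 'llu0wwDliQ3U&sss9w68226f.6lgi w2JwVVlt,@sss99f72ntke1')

['', 'llu0wwDl', 'iQ3U&', 'sss9w', 'f.6lgi w2JwVVlt,@sss99f72ntke1']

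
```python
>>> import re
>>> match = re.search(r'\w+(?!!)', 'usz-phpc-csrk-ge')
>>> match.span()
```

The negative lookaround is zero-width — it rules out positions where the adjacent text would match, without consuming anything.
`re.search` tries every starting position until one works.
The match spans [0:3] → 'usz'.

(0, 3)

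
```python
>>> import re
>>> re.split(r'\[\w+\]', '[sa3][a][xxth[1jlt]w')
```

['', '', '[xxth', 'w']

Matches to split on: at [0:5] → '[sa3]'; at [5:8] → '[a]'; at [13:19] → '[1jlt]'.
The string is cut at each match, leaving 4 pieces.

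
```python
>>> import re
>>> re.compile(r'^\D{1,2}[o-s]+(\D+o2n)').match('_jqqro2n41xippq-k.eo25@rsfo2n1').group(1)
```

'ro2n'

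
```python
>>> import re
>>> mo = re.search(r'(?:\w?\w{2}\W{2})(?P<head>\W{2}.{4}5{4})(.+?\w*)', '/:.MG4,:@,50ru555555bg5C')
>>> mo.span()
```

(3, 24)

This matches optionally a word character, then exactly 2 of a word character, then exactly 2 of a non-word character (non-capturing group); then exactly 2 of a non-word character, then exactly 4 of any character, then exactly 4 of a literal '5' (captured as 'head'); then one or more of any character (lazy), then zero or more of a word character (captured).
`search` walks the string left to right and returns the first match it finds.
The match spans [3:24] → 'MG4,:@,50ru555555bg5C'.
Captured: group 1 = '@,50ru5555', group 2 = '55bg5C'.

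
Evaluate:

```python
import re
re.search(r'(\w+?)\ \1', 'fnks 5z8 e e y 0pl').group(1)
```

'e'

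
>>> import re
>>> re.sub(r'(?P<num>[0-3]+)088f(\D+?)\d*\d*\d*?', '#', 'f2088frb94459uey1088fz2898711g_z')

The pattern matches one or more of a character in [0-3] (captured as 'num'); then a literal '0', then the literal '88f'; then one or more of a non-digit (lazy) (captured); then zero or more of a digit, then zero or more of a digit, then zero or more of a digit (lazy).
A `+?`/`*?`/`{m,n}?` starts at its minimum and grows only as far as needed for what follows to match.
Matches: at [1:7] → '2088fr'; at [16:29] → '1088fz2898711'.
Every occurrence is swapped for '#'.

'f#b94459uey#g_z'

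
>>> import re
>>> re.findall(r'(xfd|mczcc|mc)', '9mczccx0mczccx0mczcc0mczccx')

['mczcc', 'mczcc', 'mczcc', 'mczcc']

`|` is ordered: at each position the engine commits to the first alternative that works.
With a single group, `findall` returns only what that group captured — 4 items.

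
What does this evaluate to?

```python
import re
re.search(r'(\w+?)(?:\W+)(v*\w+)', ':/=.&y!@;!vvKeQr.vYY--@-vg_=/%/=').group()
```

'y!@;!vvKeQr'

Pattern: one or more of a word character (lazy) (captured); then one or more of a non-word character (non-capturing group); then zero or more of a literal 'v', then one or more of a word character (captured).
`re.search` tries every starting position until one works.
The match spans [5:16] → 'y!@;!vvKeQr'.
Captured: group 1 = 'y', group 2 = 'vvKeQr'.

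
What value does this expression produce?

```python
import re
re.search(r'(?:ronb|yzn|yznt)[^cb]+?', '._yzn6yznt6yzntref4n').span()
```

(2, 6)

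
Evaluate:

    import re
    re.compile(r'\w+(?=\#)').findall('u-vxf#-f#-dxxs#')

['vxf', 'f', 'dxxs']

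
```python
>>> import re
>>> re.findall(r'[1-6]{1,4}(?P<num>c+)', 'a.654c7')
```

['c']

Because there's exactly one group, `findall` drops the full match and keeps group 1 from the one hit.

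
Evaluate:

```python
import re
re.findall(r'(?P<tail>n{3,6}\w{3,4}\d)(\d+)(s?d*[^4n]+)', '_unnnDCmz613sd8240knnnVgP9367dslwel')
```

This matches 3 to 6 of a literal 'n', then 3 to 4 of a word character, then a digit (captured as 'tail'); then one or more of a digit (captured); then optionally a literal 's', then zero or more of a literal 'd', then one or more of any character except [4n] (captured).
3 groups means each result is a tuple of 3 captured strings — 2 here.

[('nnnDCmz6', '13', 'sd82'), ('nnnVgP93', '67', 'dslwel')]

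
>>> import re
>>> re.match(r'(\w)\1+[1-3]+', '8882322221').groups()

('8',)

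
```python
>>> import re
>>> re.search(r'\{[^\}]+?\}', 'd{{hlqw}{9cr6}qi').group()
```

The match spans [1:8] → '{{hlqw}'.

'{{hlqw}'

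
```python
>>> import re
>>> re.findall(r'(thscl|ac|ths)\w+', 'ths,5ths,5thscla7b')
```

['thscl']

`|` is ordered: at each position the engine commits to the first alternative that works.
Walking the string: at [10:18] match 'thscla7b', group 1 = 'thscl'.
`findall` collects group 1 from the one match (1 total).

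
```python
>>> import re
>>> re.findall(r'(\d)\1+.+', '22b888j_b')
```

`\1` is not a pattern — it's the concrete string captured by group 1, re-applied verbatim.
With a single group, `findall` returns only what that group captured — 1 item.

['2']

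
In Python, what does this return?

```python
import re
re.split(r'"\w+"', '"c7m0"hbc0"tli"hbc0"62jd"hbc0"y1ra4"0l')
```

['', 'hbc0', 'hbc0', 'hbc0', '0l']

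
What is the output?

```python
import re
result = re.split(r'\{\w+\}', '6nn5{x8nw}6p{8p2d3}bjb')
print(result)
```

['6nn5', '6p', 'bjb']

Matches to split on: at [4:10] → '{x8nw}'; at [12:19] → '{8p2d3}'.
Splitting on the pattern gives 3 pieces.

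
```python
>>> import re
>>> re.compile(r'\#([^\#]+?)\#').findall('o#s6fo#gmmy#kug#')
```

['s6fo', 'kug']

Because there's exactly one group, `findall` drops the full match and keeps group 1 from each hit.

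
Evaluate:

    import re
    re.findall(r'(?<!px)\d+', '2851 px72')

['2851', '2']

A negative assertion filters positions out without eating any characters.
Scanning left to right: at [0:4] → '2851'; at [8:9] → '2'.
With no groups in the pattern, `findall` gives back each whole match — 2 here.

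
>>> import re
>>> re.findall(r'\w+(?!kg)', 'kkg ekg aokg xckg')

['kkg', 'ekg', 'aokg', 'xckg']

`(?!…)`/`(?<!…)` only lets a position through if the neighbouring text does NOT match; no characters are consumed.
Scanning left to right: at [0:3] → 'kkg'; at [4:7] → 'ekg'; at [8:12] → 'aokg'; at [13:17] → 'xckg'.
With no groups in the pattern, `findall` gives back each whole match — 4 here.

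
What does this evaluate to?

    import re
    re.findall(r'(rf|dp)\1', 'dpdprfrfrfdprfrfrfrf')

['dp', 'rf', 'rf', 'rf']

After group 1 captures some text, `\1` only succeeds where that same text appears again.
Walking the string: at [0:4] match 'dpdp', group 1 = 'dp'; at [4:8] match 'rfrf', group 1 = 'rf'; at [12:16] match 'rfrf', group 1 = 'rf'; at [16:20] match 'rfrf', group 1 = 'rf'.
`findall` collects group 1 from each match (4 total).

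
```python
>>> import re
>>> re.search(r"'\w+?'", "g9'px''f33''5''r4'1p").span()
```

The match spans [2:6] → "'px'".

(2, 6)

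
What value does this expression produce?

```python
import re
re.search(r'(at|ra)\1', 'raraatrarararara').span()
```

`\1` is not a pattern — it's the concrete string captured by group 1, re-applied verbatim.
The match spans [0:4] → 'rara'.

(0, 4)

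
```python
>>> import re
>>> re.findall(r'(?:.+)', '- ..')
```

With no groups in the pattern, `findall` gives back each whole match — 1 here.

['- ..']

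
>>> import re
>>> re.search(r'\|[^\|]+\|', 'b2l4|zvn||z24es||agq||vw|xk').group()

'|zvn|'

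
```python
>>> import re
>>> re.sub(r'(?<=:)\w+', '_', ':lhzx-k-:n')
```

Because the assertion is zero-width, the text it checks is not consumed and won't appear in the result.
Every occurrence is swapped for '_'.

':_-k-:_'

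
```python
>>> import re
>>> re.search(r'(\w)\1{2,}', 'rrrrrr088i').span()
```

After group 1 captures some text, `\1` only succeeds where that same text appears again.
Unlike `match`, `search` isn't anchored — it looks for the pattern anywhere in the string.
The match spans [0:6] → 'rrrrrr'.
Captured: group 1 = 'r'.

(0, 6)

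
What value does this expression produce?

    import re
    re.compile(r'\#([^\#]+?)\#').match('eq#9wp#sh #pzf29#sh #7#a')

None

`match` is anchored at position 0; if the pattern doesn't fit there, it returns None.
Here the pattern fails at index 0, so the call returns None.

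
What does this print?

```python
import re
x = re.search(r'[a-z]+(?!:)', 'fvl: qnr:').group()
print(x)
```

The negative lookahead/lookbehind blocks any match where the forbidden context is present.
`search` walks the string left to right and returns the first match it finds.
The match spans [0:2] → 'fv'.

fv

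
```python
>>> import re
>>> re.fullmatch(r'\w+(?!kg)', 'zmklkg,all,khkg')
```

The negative lookaround is zero-width — it rules out positions where the adjacent text would match, without consuming anything.
`fullmatch` succeeds only if the pattern covers the string from start to end.
Here the string isn't matched end-to-end, so the call returns None.

None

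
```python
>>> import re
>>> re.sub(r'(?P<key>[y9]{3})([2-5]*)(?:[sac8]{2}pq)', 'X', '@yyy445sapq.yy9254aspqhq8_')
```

Every occurrence is swapped for 'X'.

'@X.Xhq8_'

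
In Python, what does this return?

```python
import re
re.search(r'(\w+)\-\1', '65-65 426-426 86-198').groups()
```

A backreference is literal: `\1` must see the identical characters the first group matched.
`re.search` tries every starting position until one works.
The match spans [0:5] → '65-65'.
Captured: group 1 = '65'.

('65',)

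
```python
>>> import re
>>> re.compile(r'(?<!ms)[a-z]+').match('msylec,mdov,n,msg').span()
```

(0, 6)

With `match`, the pattern is implicitly anchored at the beginning.
The match spans [0:6] → 'msylec'.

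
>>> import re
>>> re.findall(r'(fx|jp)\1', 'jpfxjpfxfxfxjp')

`\1` is not a pattern — it's the concrete string captured by group 1, re-applied verbatim.
With a single group, `findall` returns only what that group captured — 1 item.

['fx']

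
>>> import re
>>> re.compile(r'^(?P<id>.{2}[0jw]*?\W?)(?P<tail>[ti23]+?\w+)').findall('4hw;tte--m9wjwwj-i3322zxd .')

[('4hw;', 'tte')]

Pattern: anchored at the start of the string; then exactly 2 of any character, then zero or more of one of [0jw] (lazy), then optionally a non-word character (captured as 'id'); then one or more of one of [ti23] (lazy), then one or more of a word character (captured as 'tail').
Scanning left to right: at [0:7] match '4hw;tte', groups = ('4hw;', 'tte').
`findall` packs the 2 group values into a tuple for every match.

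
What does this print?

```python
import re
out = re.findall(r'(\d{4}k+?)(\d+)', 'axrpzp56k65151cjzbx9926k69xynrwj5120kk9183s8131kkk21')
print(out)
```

Pattern: exactly 4 of a digit, then one or more of the literal 'k' (lazy) (captured); then one or more of a digit (captured).
Scanning left to right: at [19:26] match '9926k69', groups = ('9926k', '69'); at [32:42] match '5120kk9183', groups = ('5120kk', '9183'); at [43:52] match '8131kkk21', groups = ('8131kkk', '21').
2 groups means each result is a tuple of 2 captured strings — 3 here.

[('9926k', '69'), ('5120kk', '9183'), ('8131kkk', '21')]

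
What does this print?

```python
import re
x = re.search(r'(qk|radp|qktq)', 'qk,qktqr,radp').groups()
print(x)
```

Unlike `match`, `search` isn't anchored — it looks for the pattern anywhere in the string.
The match spans [0:2] → 'qk'.
Captured: group 1 = 'qk'.

('qk',)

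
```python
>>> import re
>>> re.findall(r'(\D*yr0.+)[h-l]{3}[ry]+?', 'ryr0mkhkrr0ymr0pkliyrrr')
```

['ryr0mkhkrr0ymr0p']

This matches zero or more of a non-digit, then the literal 'yr0', then one or more of any character (captured); then exactly 3 of a character in [h-l], then one or more of one of [ry] (lazy).
Walking the string: at [0:20] match 'ryr0mkhkrr0ymr0pkliy', group 1 = 'ryr0mkhkrr0ymr0p'.
One capturing group, so `findall` returns just the captured substring from the one match — 1 in all.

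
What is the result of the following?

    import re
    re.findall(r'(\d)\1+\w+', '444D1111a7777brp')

`\1` is not a pattern — it's the concrete string captured by group 1, re-applied verbatim.
With a single group, `findall` returns only what that group captured — 1 item.

['4']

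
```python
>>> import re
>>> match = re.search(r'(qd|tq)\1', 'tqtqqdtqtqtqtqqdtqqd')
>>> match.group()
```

The backreference `\1` re-matches whatever the first group consumed, character for character.
Unlike `match`, `search` isn't anchored — it looks for the pattern anywhere in the string.
The match spans [0:4] → 'tqtq'.
Captured: group 1 = 'tq'.

'tqtq'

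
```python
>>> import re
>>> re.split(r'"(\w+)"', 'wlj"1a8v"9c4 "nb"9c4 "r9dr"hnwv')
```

['wlj', '1a8v', '9c4 ', 'nb', '9c4 ', 'r9dr', 'hnwv']

`re.split` interleaves the captured-group text with the surrounding fragments.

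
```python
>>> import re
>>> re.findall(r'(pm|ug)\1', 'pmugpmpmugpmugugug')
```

['pm', 'ug']

A backreference is literal: `\1` must see the identical characters the first group matched.
Scanning left to right: at [4:8] match 'pmpm', group 1 = 'pm'; at [12:16] match 'ugug', group 1 = 'ug'.
`findall` collects group 1 from each match (2 total).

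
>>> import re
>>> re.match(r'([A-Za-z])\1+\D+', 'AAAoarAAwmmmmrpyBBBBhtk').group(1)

The backreference `\1` re-matches whatever the first group consumed, character for character.
With `match`, the pattern is implicitly anchored at the beginning.
The match spans [0:23] → 'AAAoarAAwmmmmrpyBBBBhtk'.
Captured: group 1 = 'A'.

'A'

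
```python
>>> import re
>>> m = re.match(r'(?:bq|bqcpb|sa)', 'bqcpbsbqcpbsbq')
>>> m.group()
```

'bq'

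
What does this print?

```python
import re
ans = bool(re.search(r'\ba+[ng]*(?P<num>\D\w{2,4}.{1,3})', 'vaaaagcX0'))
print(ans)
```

False

Here nothing in the string fits, so the call returns None, and `bool(None)` is False.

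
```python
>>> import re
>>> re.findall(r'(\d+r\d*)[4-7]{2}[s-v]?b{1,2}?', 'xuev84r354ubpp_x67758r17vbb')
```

This matches one or more of a digit, then the literal 'r', then zero or more of a digit (captured); then exactly 2 of a character in [4-7], then optionally a character in [s-v], then 1 to 2 of a literal 'b' (lazy).
Scanning left to right: at [4:12] match '84r354ub', group 1 = '84r3'.
`findall` collects group 1 from the one match (1 total).

['84r3']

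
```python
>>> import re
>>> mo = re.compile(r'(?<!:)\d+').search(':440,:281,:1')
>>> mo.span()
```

(2, 4)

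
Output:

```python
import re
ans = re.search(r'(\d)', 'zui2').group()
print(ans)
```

2

The pattern matches a digit (captured).
`search` walks the string left to right and returns the first match it finds.
The match spans [3:4] → '2'.
Captured: group 1 = '2'.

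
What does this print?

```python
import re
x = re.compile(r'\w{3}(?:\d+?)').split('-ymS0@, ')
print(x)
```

The pattern matches exactly 3 of a word character; then one or more of a digit (lazy) (non-capturing group).
Matches to split on: at [1:5] → 'ymS0'.
`split` removes every match and returns the 2 fragments in between.

['-', '@, ']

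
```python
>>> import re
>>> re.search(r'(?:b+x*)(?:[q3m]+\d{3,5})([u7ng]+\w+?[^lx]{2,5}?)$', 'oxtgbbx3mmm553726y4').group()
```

'bbx3mmm553726y4'

Pattern: one or more of the literal 'b', then zero or more of a literal 'x' (non-capturing group); then one or more of one of [q3m], then 3 to 5 of a digit (non-capturing group); then one or more of one of [u7ng], then one or more of a word character (lazy), then 2 to 5 of any character except [lx] (lazy) (captured); then anchored at the end.
`search` walks the string left to right and returns the first match it finds.
The match spans [4:19] → 'bbx3mmm553726y4'.
Captured: group 1 = '726y4'.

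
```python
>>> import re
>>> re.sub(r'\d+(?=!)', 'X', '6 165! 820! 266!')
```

'6 X! X! X!'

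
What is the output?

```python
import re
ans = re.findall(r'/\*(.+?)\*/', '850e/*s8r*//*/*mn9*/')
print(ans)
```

['s8r', '/*mn9']

The `?` after the quantifier makes it lazy — it takes as little as possible before letting the rest of the pattern try.
Because there's exactly one group, `findall` drops the full match and keeps group 1 from each hit.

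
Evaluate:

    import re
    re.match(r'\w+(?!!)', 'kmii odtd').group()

'kmii'

Because the assertion is negative and zero-width, positions next to the forbidden text are skipped.
With `match`, the pattern is implicitly anchored at the beginning.
The match spans [0:4] → 'kmii'.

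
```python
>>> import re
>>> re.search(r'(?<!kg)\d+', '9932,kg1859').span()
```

(0, 4)

The negative lookahead/lookbehind blocks any match where the forbidden context is present.
Unlike `match`, `search` isn't anchored — it looks for the pattern anywhere in the string.
The match spans [0:4] → '9932'.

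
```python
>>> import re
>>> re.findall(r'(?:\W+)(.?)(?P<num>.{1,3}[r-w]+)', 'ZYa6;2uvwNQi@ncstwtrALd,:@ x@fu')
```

Pattern: one or more of a non-word character (non-capturing group); then optionally any character (captured); then 1 to 3 of any character, then one or more of a character in [r-w] (captured as 'num').
Matches: at [4:9] match ';2uvw', groups = ('2', 'uvw'); at [12:20] match '@ncstwtr', groups = ('n', 'cstwtr'); at [23:31] match ',:@ x@fu', groups = ('x', '@fu').
With 2 capturing groups, `findall` returns a 2-tuple per match.

[('2', 'uvw'), ('n', 'cstwtr'), ('x', '@fu')]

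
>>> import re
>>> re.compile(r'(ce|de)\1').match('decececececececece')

`re.match` only tries the pattern at the start of the string.
Here the string doesn't start with a match, so the call returns None.

None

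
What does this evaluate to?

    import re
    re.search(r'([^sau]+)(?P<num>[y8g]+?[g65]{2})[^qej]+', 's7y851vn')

None

This matches one or more of any character except [sau] (captured); then one or more of one of [y8g] (lazy), then exactly 2 of one of [g65] (captured as 'num'); then one or more of any character except [qej].
Unlike `match`, `search` isn't anchored — it looks for the pattern anywhere in the string.
Here no position works, so the call returns None.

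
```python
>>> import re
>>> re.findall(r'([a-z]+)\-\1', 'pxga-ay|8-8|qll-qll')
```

['a', 'qll']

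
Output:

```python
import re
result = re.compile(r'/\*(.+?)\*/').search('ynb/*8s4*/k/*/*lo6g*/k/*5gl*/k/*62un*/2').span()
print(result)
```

The match spans [3:10] → '/*8s4*/'.

(3, 10)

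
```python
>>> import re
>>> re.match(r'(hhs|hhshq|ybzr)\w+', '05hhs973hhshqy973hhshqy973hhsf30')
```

`match` is anchored at position 0; if the pattern doesn't fit there, it returns None.
Here position 0 doesn't satisfy it, so the call returns None.

None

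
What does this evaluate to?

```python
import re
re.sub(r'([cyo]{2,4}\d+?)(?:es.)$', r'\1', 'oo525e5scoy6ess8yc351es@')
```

'oo525e5scoy6ess8yc351'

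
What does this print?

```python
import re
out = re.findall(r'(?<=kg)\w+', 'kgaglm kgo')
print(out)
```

The `(?=…)`/`(?<=…)` assertion just peeks at neighbouring text; it doesn't advance the match position.
Walking the string: at [2:6] → 'aglm'; at [9:10] → 'o'.
With no groups in the pattern, `findall` gives back each whole match — 2 here.

['aglm', 'o']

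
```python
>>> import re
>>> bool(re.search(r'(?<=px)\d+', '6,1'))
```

False

The lookaround is zero-width — it requires the adjacent text to match without consuming it, so the asserted text isn't part of the match.
Here nothing in the string fits, so the call returns None, and `bool(None)` is False.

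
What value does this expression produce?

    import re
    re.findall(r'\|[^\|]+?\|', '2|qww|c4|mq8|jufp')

['|qww|', '|mq8|']

No capturing groups, so `findall` returns the 2 full match strings.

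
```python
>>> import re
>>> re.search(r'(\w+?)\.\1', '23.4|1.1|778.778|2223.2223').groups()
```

After group 1 captures some text, `\1` only succeeds where that same text appears again.
Unlike `match`, `search` isn't anchored — it looks for the pattern anywhere in the string.
The match spans [5:8] → '1.1'.
Captured: group 1 = '1'.

('1',)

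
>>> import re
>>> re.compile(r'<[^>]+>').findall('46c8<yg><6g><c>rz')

Scanning left to right: at [4:8] → '<yg>'; at [8:12] → '<6g>'; at [12:15] → '<c>'.
With no groups in the pattern, `findall` gives back each whole match — 3 here.

['<yg>', '<6g>', '<c>']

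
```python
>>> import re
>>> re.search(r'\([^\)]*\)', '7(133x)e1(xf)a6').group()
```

'(133x)'

The match spans [1:7] → '(133x)'.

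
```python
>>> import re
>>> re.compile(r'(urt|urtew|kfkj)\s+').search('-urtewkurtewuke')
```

Here no position works, so the call returns None.

None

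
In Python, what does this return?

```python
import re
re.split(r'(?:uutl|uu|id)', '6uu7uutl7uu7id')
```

['6', '7', '7', '7', '']

The regex engine tests alternatives in the order written; an earlier branch that matches wins even if a later one would match more.
Matches to split on: at [1:3] → 'uu'; at [4:8] → 'uutl'; at [9:11] → 'uu'; at [12:14] → 'id'.
`split` removes every match and returns the 5 fragments in between.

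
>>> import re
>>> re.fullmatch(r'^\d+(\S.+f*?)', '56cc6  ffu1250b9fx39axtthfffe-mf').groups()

This matches anchored at the start of the string; then one or more of a digit; then a non-whitespace character, then one or more of any character, then zero or more of a literal 'f' (lazy) (captured).
`fullmatch` succeeds only if the pattern covers the string from start to end.
The match spans [0:32] → '56cc6  ffu1250b9fx39axtthfffe-mf'.
Captured: group 1 = 'cc6  ffu1250b9fx39axtthfffe-mf'.

('cc6  ffu1250b9fx39axtthfffe-mf',)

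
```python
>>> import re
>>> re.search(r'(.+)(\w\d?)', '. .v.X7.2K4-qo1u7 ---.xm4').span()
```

(0, 25)

This matches one or more of any character (captured); then a word character, then optionally a digit (captured).
`re.search` scans for the first position where the pattern succeeds.
The match spans [0:25] → '. .v.X7.2K4-qo1u7 ---.xm4'.
Captured: group 1 = '. .v.X7.2K4-qo1u7 ---.xm', group 2 = '4'.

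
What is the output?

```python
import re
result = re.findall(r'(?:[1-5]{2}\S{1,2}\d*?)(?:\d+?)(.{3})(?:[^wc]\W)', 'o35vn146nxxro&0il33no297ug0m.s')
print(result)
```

['ug0']

Because there's exactly one group, `findall` drops the full match and keeps group 1 from the one hit.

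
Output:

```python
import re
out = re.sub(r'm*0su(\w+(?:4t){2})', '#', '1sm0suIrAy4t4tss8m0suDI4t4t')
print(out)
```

1s#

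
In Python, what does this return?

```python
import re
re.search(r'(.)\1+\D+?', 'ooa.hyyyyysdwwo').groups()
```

The match spans [0:3] → 'ooa'.
Captured: group 1 = 'o'.

('o',)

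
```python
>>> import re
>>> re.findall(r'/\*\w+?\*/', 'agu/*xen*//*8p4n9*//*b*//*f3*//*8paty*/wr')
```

['/*xen*/', '/*8p4n9*/', '/*b*/', '/*f3*/', '/*8paty*/']

`findall` yields the raw match text (5 of them) because the pattern has no groups.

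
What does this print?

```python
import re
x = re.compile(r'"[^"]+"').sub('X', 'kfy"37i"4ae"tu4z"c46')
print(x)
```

Matches: at [3:8] → '"37i"'; at [11:17] → '"tu4z"'.
`sub` substitutes 'X' at each match site.

kfyX4aeXc46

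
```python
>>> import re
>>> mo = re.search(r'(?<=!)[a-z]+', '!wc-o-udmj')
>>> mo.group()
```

'wc'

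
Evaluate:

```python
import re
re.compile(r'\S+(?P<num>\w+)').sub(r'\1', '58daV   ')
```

'V   '

The pattern matches one or more of a non-whitespace character; then one or more of a word character (captured as 'num').
Each match is replaced using the text its own group 1 captured.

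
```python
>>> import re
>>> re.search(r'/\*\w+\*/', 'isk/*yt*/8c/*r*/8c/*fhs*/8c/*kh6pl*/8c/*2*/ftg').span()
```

(3, 9)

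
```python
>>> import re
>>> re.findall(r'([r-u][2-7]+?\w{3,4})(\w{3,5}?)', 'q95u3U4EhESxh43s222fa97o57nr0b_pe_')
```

[('u3U4Eh', 'ESx'), ('s222fa', '97o')]

Pattern: a character in [r-u], then one or more of a character in [2-7] (lazy), then 3 to 4 of a word character (captured); then 3 to 5 of a word character (lazy) (captured).
A non-greedy quantifier consumes as few characters as it can — just enough that the remainder of the pattern still matches from where it stops; whatever follows it matches normally.
Matches: at [3:12] match 'u3U4EhESx', groups = ('u3U4Eh', 'ESx'); at [15:24] match 's222fa97o', groups = ('s222fa', '97o').
2 groups means each result is a tuple of 2 captured strings — 2 here.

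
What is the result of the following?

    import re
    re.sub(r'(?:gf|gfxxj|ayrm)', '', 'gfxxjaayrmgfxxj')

Branches in `(...|...)` are attempted left-to-right; the first branch that allows the whole pattern to succeed is taken.
Matches: at [0:2] → 'gf'; at [6:10] → 'ayrm'; at [10:12] → 'gf'.
Every occurrence is swapped for ''.

'xxjaxxj'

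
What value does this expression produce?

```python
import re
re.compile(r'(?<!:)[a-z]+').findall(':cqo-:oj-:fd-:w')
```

The negative lookahead/lookbehind blocks any match where the forbidden context is present.
Matches: at [2:4] → 'qo'; at [7:8] → 'j'; at [11:12] → 'd'.
No capturing groups, so `findall` returns the 3 full match strings.

['qo', 'j', 'd']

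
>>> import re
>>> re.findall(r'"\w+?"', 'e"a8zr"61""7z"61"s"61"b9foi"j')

['"a8zr"', '"7z"', '"s"', '"b9foi"']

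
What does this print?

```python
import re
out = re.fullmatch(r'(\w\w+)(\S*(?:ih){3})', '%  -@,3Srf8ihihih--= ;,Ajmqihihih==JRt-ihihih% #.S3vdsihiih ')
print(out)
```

`re.fullmatch` requires the pattern to consume the entire string.
Here the pattern can't cover the whole string, so the call returns None.

None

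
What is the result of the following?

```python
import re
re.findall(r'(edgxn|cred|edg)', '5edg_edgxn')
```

['edg', 'edgxn']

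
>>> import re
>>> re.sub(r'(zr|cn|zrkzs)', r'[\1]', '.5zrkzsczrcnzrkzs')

`|` is ordered: at each position the engine commits to the first alternative that works.
Matches: at [2:4] → 'zr'; at [8:10] → 'zr'; at [10:12] → 'cn'; at [12:14] → 'zr'.
`\1` in the replacement pulls in group 1's text for each match.

'.5[zr]kzsc[zr][cn][zr]kzs'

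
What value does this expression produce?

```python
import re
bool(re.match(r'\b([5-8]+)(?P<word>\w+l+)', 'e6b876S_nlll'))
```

`match` is anchored at position 0; if the pattern doesn't fit there, it returns None.
Here the pattern fails at index 0, so the call returns None, and `bool(None)` is False.

False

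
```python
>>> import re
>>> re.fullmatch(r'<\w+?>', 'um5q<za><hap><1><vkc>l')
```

`fullmatch` succeeds only if the pattern covers the string from start to end.
Here there's no way to consume every character, so the call returns None.

None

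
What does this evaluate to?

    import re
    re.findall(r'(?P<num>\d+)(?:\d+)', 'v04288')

This matches one or more of a digit (captured as 'num'); then one or more of a digit (non-capturing group).
With a single group, `findall` returns only what that group captured — 1 item.

['0428']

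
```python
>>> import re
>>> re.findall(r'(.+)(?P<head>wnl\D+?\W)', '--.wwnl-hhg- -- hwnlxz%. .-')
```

The pattern matches one or more of any character (captured); then the literal 'wnl', then one or more of a non-digit (lazy), then a non-word character (captured as 'head').
Because the quantifier is non-greedy, it stops expanding at the earliest point where the rest of the pattern can succeed.
Scanning left to right: at [0:23] match '--.wwnl-hhg- -- hwnlxz%', groups = ('--.wwnl-hhg- -- h', 'wnlxz%').
`findall` packs the 2 group values into a tuple for every match.

[('--.wwnl-hhg- -- h', 'wnlxz%')]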